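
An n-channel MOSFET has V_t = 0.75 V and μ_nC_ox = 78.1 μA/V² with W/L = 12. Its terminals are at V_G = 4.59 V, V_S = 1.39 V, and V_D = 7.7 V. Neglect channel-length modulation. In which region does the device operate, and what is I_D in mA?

V_GS = V_G − V_S = 4.59 − 1.39 = 3.2 V; V_DS = V_D − V_S = 7.7 − 1.39 = 6.31 V.
k_n = μ_nC_ox · (W/L) = 0.9372 mA/V².
V_ov = V_GS − V_t = 3.2 − 0.75 = 2.45 V.
Since V_DS = 6.31 V ≥ V_ov = 2.45 V, the device is in saturation.
I_D = ½ k_n V_ov² = 0.5 × 0.9372 × 2.45² = 2.81 mA.

Saturation; I_D = 2.81 mA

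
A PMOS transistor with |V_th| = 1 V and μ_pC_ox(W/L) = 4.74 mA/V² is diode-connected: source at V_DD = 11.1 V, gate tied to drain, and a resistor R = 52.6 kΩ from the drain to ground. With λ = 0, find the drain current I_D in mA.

I_D = 0.187 mA

With gate tied to drain, V_SG = V_SD ≥ V_SG − |V_th|, so the device is in saturation.
KCL at the drain: ½ k_p (V_SG − |V_th|)² = (V_DD − V_SG)/R.
Let x = V_SG − 1. Then 125 x² + x − 10.1 = 0, giving x = 0.281 V (positive root), so V_SG = 1.28 V.
I_D = (V_DD − V_SG)/R = (11.1 − 1.28) / 52.6 = 0.187 mA.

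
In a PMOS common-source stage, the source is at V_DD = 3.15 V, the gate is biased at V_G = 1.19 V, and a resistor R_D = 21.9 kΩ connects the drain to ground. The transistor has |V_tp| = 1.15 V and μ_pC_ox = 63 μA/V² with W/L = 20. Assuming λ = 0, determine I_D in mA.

V_SG = V_DD − V_G = 3.15 − 1.19 = 1.96 V, so V_ov = 1.96 − 1.15 = 0.81 V.
k_p = μ_pC_ox · (W/L) = 1.26 mA/V².
Assume saturation: I_D = ½ k_p V_ov² = 0.5 × 1.26 × 0.81² = 0.413 mA, giving V_SD = V_DD − I_D R_D = 3.15 − 0.413 × 21.9 = -5.9 V.
But -5.9 V < V_ov = 0.81 V, so the device is actually in triode.
In triode I_D = k_p[V_ov V_SD − ½ V_SD²] and I_D = (V_DD − V_SD)/R_D. Equating: 13.8 V_SD² − 23.35 V_SD + 3.15 = 0, giving V_SD = 0.148 V (the root below V_ov).
I_D = (3.15 − 0.148) / 21.9 = 0.137 mA.

I_D = 0.137 mA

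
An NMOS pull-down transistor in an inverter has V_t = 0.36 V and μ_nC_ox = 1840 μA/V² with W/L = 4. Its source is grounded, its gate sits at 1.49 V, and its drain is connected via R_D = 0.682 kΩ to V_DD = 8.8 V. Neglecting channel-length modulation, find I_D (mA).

V_GS = V_G = 1.49 V, so V_ov = 1.49 − 0.36 = 1.13 V.
k_n = μ_nC_ox · (W/L) = 7.36 mA/V².
Assume saturation: I_D = ½ k_n V_ov² = 0.5 × 7.36 × 1.13² = 4.7 mA, giving V_DS = V_DD − I_D R_D = 8.8 − 4.7 × 0.682 = 5.6 V.
V_DS = 5.6 V ≥ V_ov = 1.13 V, confirming saturation.

I_D = 4.70 mA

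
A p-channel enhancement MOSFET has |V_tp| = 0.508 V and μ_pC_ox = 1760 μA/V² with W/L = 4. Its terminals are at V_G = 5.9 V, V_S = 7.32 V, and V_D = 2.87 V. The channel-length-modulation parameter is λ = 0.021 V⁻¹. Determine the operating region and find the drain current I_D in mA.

V_SG = V_S − V_G = 7.32 − 5.9 = 1.42 V; V_SD = V_S − V_D = 7.32 − 2.87 = 4.45 V.
k_p = μ_pC_ox · (W/L) = 7.04 mA/V².
V_ov = V_SG − |V_tp| = 1.42 − 0.508 = 0.912 V.
Since V_SD = 4.45 V ≥ V_ov = 0.912 V, the device is in saturation.
I_D = ½ k_p V_ov² (1 + λ V_SD) = 0.5 × 7.04 × 0.912² × (1 + 0.021 × 4.45) = 3.2 mA.

Saturation; I_D = 3.20 mA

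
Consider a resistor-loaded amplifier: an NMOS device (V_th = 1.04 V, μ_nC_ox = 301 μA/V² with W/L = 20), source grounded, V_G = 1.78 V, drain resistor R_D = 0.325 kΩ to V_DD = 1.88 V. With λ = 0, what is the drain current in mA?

V_GS = V_G = 1.78 V, so V_ov = 1.78 − 1.04 = 0.74 V.
k_n = μ_nC_ox · (W/L) = 6.02 mA/V².
Assume saturation: I_D = ½ k_n V_ov² = 0.5 × 6.02 × 0.74² = 1.65 mA, giving V_DS = V_DD − I_D R_D = 1.88 − 1.65 × 0.325 = 1.34 V.
V_DS = 1.34 V ≥ V_ov = 0.74 V, confirming saturation.

I_D = 1.65 mA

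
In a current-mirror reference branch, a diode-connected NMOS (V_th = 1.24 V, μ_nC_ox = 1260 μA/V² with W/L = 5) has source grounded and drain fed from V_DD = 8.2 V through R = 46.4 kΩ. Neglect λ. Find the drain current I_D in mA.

I_D = 0.145 mA

With gate tied to drain, V_GS = V_DS ≥ V_GS − V_th, so the device is in saturation.
k_n = μ_nC_ox · (W/L) = 6.3 mA/V².
KCL at the drain: ½ k_n (V_GS − V_th)² = (V_DD − V_GS)/R.
Let x = V_GS − 1.24. Then 146 x² + x − 6.96 = 0, giving x = 0.215 V (positive root), so V_GS = 1.45 V.
I_D = (V_DD − V_GS)/R = (8.2 − 1.45) / 46.4 = 0.145 mA.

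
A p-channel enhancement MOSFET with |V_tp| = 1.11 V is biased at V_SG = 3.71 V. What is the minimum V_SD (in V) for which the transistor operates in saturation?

The boundary between triode and saturation is V_SD = V_SG − |V_tp| = V_ov.
V_ov = 3.71 − 1.11 = 2.6 V.

V_SD,sat = 2.60 V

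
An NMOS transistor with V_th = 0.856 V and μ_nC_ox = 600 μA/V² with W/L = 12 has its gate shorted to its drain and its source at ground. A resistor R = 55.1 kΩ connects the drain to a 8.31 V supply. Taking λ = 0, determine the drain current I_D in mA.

I_D = 0.132 mA

With gate tied to drain, V_GS = V_DS ≥ V_GS − V_th, so the device is in saturation.
k_n = μ_nC_ox · (W/L) = 7.2 mA/V².
KCL at the drain: ½ k_n (V_GS − V_th)² = (V_DD − V_GS)/R.
Let x = V_GS − 0.856. Then 198 x² + x − 7.454 = 0, giving x = 0.191 V (positive root), so V_GS = 1.05 V.
I_D = (V_DD − V_GS)/R = (8.31 − 1.05) / 55.1 = 0.132 mA.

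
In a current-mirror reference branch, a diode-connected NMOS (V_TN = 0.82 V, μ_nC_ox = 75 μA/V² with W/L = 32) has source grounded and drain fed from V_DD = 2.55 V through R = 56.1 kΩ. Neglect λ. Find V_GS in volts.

V_GS = 0.973 V

With gate tied to drain, V_GS = V_DS ≥ V_GS − V_TN, so the device is in saturation.
k_n = μ_nC_ox · (W/L) = 2.4 mA/V².
KCL at the drain: ½ k_n (V_GS − V_TN)² = (V_DD − V_GS)/R.
Let x = V_GS − 0.82. Then 67.3 x² + x − 1.73 = 0, giving x = 0.153 V (positive root), so V_GS = 0.973 V.
I_D = (V_DD − V_GS)/R = (2.55 − 0.973) / 56.1 = 0.0281 mA.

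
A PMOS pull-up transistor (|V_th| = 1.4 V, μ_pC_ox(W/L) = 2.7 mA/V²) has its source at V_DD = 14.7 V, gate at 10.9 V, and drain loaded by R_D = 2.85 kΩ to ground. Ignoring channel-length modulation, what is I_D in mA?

V_SG = V_DD − V_G = 14.7 − 10.9 = 3.8 V, so V_ov = 3.8 − 1.4 = 2.4 V.
Assume saturation: I_D = ½ k_p V_ov² = 0.5 × 2.7 × 2.4² = 7.78 mA, giving V_SD = V_DD − I_D R_D = 14.7 − 7.78 × 2.85 = -7.46 V.
But -7.46 V < V_ov = 2.4 V, so the device is actually in triode.
In triode I_D = k_p[V_ov V_SD − ½ V_SD²] and I_D = (V_DD − V_SD)/R_D. Equating: 3.85 V_SD² − 19.47 V_SD + 14.7 = 0, giving V_SD = 0.924 V (the root below V_ov).
I_D = (14.7 − 0.924) / 2.85 = 4.83 mA.

I_D = 4.83 mA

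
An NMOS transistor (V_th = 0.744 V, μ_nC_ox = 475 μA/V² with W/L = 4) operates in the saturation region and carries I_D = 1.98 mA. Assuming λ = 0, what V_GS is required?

k_n = μ_nC_ox · (W/L) = 1.9 mA/V².
In saturation I_D = ½ k_n (V_GS − V_th)², so V_GS − V_th = √(2 I_D / k_n) = √(2 × 1.98 / 1.9) = 1.44 V.
V_GS = 0.744 + 1.44 = 2.19 V.

V_GS = 2.19 V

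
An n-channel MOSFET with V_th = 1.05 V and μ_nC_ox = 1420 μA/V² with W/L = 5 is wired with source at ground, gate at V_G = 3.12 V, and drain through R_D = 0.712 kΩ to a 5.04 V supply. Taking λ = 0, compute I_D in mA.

V_GS = V_G = 3.12 V, so V_ov = 3.12 − 1.05 = 2.07 V.
k_n = μ_nC_ox · (W/L) = 7.1 mA/V².
Assume saturation: I_D = ½ k_n V_ov² = 0.5 × 7.1 × 2.07² = 15.2 mA, giving V_DS = V_DD − I_D R_D = 5.04 − 15.2 × 0.712 = -5.79 V.
But -5.79 V < V_ov = 2.07 V, so the device is actually in triode.
In triode I_D = k_n[V_ov V_DS − ½ V_DS²] and I_D = (V_DD − V_DS)/R_D. Equating: 2.53 V_DS² − 11.46 V_DS + 5.04 = 0, giving V_DS = 0.493 V (the root below V_ov).
I_D = (5.04 − 0.493) / 0.712 = 6.39 mA.

I_D = 6.39 mA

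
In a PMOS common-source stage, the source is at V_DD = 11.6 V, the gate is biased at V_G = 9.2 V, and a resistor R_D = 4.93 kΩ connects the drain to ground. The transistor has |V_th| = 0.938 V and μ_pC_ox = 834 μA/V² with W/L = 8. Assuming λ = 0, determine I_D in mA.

V_SG = V_DD − V_G = 11.6 − 9.2 = 2.4 V, so V_ov = 2.4 − 0.938 = 1.46 V.
k_p = μ_pC_ox · (W/L) = 6.672 mA/V².
Assume saturation: I_D = ½ k_p V_ov² = 0.5 × 6.672 × 1.46² = 7.13 mA, giving V_SD = V_DD − I_D R_D = 11.6 − 7.13 × 4.93 = -23.6 V.
But -23.6 V < V_ov = 1.46 V, so the device is actually in triode.
In triode I_D = k_p[V_ov V_SD − ½ V_SD²] and I_D = (V_DD − V_SD)/R_D. Equating: 16.4 V_SD² − 49.09 V_SD + 11.6 = 0, giving V_SD = 0.259 V (the root below V_ov).
I_D = (11.6 − 0.259) / 4.93 = 2.3 mA.

I_D = 2.30 mA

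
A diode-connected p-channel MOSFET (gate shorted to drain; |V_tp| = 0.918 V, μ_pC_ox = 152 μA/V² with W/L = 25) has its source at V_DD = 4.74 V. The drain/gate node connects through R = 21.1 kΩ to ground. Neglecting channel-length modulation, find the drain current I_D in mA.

With gate tied to drain, V_SG = V_SD ≥ V_SG − |V_tp|, so the device is in saturation.
k_p = μ_pC_ox · (W/L) = 3.8 mA/V².
KCL at the drain: ½ k_p (V_SG − |V_tp|)² = (V_DD − V_SG)/R.
Let x = V_SG − 0.918. Then 40.1 x² + x − 3.822 = 0, giving x = 0.297 V (positive root), so V_SG = 1.21 V.
I_D = (V_DD − V_SG)/R = (4.74 − 1.21) / 21.1 = 0.167 mA.

I_D = 0.167 mA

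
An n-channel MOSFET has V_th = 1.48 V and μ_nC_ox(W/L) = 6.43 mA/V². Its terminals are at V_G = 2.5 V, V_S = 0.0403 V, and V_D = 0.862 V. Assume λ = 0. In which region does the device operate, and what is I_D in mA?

V_GS = V_G − V_S = 2.5 − 0.0403 = 2.46 V; V_DS = V_D − V_S = 0.862 − 0.0403 = 0.822 V.
V_ov = V_GS − V_th = 2.46 − 1.48 = 0.98 V.
Since V_DS = 0.822 V < V_ov = 0.98 V, the device is in the triode region.
I_D = k_n [V_ov · V_DS − ½ V_DS²] = 6.43 × [0.98 × 0.822 − 0.5 × 0.822²] = 3.01 mA.

Triode; I_D = 3.01 mA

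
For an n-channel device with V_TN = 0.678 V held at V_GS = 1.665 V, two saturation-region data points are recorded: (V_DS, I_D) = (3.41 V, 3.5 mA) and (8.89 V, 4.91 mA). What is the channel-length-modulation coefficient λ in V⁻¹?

With V_GS fixed, I_D ∝ (1 + λ V_DS) in saturation, so I_D2/I_D1 = (1 + λ V_DS2)/(1 + λ V_DS1).
4.91/3.5 = 1.403 = (1 + 8.89 λ)/(1 + 3.41 λ).
Solving: λ (I_D1 V_DS2 − I_D2 V_DS1) = I_D2 − I_D1, so λ = (4.91 − 3.5) / (3.5 × 8.89 − 4.91 × 3.41) = 1.41 / 14.4 = 0.0981 V⁻¹.

λ = 0.0981 V⁻¹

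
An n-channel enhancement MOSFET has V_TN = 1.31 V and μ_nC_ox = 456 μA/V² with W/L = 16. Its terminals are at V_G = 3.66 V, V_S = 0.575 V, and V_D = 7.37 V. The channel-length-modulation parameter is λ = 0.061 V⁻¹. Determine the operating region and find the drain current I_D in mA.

V_GS = V_G − V_S = 3.66 − 0.575 = 3.08 V; V_DS = V_D − V_S = 7.37 − 0.575 = 6.79 V.
k_n = μ_nC_ox · (W/L) = 7.296 mA/V².
V_ov = V_GS − V_TN = 3.08 − 1.31 = 1.77 V.
Since V_DS = 6.79 V ≥ V_ov = 1.77 V, the device is in saturation.
I_D = ½ k_n V_ov² (1 + λ V_DS) = 0.5 × 7.296 × 1.77² × (1 + 0.061 × 6.79) = 16.3 mA.

Saturation; I_D = 16.3 mA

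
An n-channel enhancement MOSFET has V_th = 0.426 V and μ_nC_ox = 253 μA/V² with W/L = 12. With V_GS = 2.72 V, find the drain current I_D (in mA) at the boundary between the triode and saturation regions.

I_D = 7.99 mA

At the boundary V_DS = V_ov = V_GS − V_th = 2.72 − 0.426 = 2.29 V.
k_n = μ_nC_ox · (W/L) = 3.036 mA/V².
I_D = ½ k_n V_ov² = 0.5 × 3.036 × 2.29² = 7.99 mA.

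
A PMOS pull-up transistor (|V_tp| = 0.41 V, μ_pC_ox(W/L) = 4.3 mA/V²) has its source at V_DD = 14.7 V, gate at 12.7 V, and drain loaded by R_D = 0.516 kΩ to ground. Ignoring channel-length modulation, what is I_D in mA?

I_D = 5.44 mA

V_SG = V_DD − V_G = 14.7 − 12.7 = 2 V, so V_ov = 2 − 0.41 = 1.59 V.
Assume saturation: I_D = ½ k_p V_ov² = 0.5 × 4.3 × 1.59² = 5.44 mA, giving V_SD = V_DD − I_D R_D = 14.7 − 5.44 × 0.516 = 11.9 V.
V_SD = 11.9 V ≥ V_ov = 1.59 V, confirming saturation.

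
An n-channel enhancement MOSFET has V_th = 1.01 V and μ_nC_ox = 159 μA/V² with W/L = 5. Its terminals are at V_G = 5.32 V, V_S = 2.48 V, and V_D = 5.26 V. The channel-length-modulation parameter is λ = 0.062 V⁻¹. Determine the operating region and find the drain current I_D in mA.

Saturation; I_D = 1.56 mA

V_GS = V_G − V_S = 5.32 − 2.48 = 2.84 V; V_DS = V_D − V_S = 5.26 − 2.48 = 2.78 V.
k_n = μ_nC_ox · (W/L) = 0.795 mA/V².
V_ov = V_GS − V_th = 2.84 − 1.01 = 1.83 V.
Since V_DS = 2.78 V ≥ V_ov = 1.83 V, the device is in saturation.
I_D = ½ k_n V_ov² (1 + λ V_DS) = 0.5 × 0.795 × 1.83² × (1 + 0.062 × 2.78) = 1.56 mA.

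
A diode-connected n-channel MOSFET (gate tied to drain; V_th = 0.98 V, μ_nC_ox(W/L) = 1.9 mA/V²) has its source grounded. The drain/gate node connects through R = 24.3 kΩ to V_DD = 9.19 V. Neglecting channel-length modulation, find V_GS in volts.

V_GS = 1.56 V

With gate tied to drain, V_GS = V_DS ≥ V_GS − V_th, so the device is in saturation.
KCL at the drain: ½ k_n (V_GS − V_th)² = (V_DD − V_GS)/R.
Let x = V_GS − 0.98. Then 23.1 x² + x − 8.21 = 0, giving x = 0.575 V (positive root), so V_GS = 1.56 V.
I_D = (V_DD − V_GS)/R = (9.19 − 1.56) / 24.3 = 0.314 mA.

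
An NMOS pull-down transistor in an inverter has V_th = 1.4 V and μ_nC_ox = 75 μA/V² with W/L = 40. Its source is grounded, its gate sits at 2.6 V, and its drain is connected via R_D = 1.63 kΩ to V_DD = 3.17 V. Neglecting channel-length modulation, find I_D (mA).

I_D = 1.59 mA

V_GS = V_G = 2.6 V, so V_ov = 2.6 − 1.4 = 1.2 V.
k_n = μ_nC_ox · (W/L) = 3 mA/V².
Assume saturation: I_D = ½ k_n V_ov² = 0.5 × 3 × 1.2² = 2.16 mA, giving V_DS = V_DD − I_D R_D = 3.17 − 2.16 × 1.63 = -0.351 V.
But -0.351 V < V_ov = 1.2 V, so the device is actually in triode.
In triode I_D = k_n[V_ov V_DS − ½ V_DS²] and I_D = (V_DD − V_DS)/R_D. Equating: 2.44 V_DS² − 6.868 V_DS + 3.17 = 0, giving V_DS = 0.582 V (the root below V_ov).
I_D = (3.17 − 0.582) / 1.63 = 1.59 mA.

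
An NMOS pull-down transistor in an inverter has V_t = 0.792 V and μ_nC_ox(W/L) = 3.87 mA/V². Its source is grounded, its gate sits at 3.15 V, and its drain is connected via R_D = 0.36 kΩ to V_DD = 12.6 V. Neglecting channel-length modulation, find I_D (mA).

V_GS = V_G = 3.15 V, so V_ov = 3.15 − 0.792 = 2.36 V.
Assume saturation: I_D = ½ k_n V_ov² = 0.5 × 3.87 × 2.36² = 10.8 mA, giving V_DS = V_DD − I_D R_D = 12.6 − 10.8 × 0.36 = 8.73 V.
V_DS = 8.73 V ≥ V_ov = 2.36 V, confirming saturation.

I_D = 10.8 mA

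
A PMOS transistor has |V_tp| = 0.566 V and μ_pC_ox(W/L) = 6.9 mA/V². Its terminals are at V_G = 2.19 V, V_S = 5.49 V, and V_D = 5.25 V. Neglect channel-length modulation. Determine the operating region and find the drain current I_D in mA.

Triode; I_D = 4.33 mA

V_SG = V_S − V_G = 5.49 − 2.19 = 3.3 V; V_SD = V_S − V_D = 5.49 − 5.25 = 0.24 V.
V_ov = V_SG − |V_tp| = 3.3 − 0.566 = 2.73 V.
Since V_SD = 0.24 V < V_ov = 2.73 V, the device is in the triode region.
I_D = k_p [V_ov · V_SD − ½ V_SD²] = 6.9 × [2.73 × 0.24 − 0.5 × 0.24²] = 4.33 mA.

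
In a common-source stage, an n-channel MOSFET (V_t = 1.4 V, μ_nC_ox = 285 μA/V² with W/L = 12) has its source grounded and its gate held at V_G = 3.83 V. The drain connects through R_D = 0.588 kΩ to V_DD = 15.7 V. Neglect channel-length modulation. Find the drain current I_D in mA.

I_D = 10.1 mA

V_GS = V_G = 3.83 V, so V_ov = 3.83 − 1.4 = 2.43 V.
k_n = μ_nC_ox · (W/L) = 3.42 mA/V².
Assume saturation: I_D = ½ k_n V_ov² = 0.5 × 3.42 × 2.43² = 10.1 mA, giving V_DS = V_DD − I_D R_D = 15.7 − 10.1 × 0.588 = 9.76 V.
V_DS = 9.76 V ≥ V_ov = 2.43 V, confirming saturation.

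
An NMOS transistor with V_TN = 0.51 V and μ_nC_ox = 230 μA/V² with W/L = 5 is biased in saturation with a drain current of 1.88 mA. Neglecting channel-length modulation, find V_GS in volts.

k_n = μ_nC_ox · (W/L) = 1.15 mA/V².
In saturation I_D = ½ k_n (V_GS − V_TN)², so V_GS − V_TN = √(2 I_D / k_n) = √(2 × 1.88 / 1.15) = 1.81 V.
V_GS = 0.51 + 1.81 = 2.32 V.

V_GS = 2.32 V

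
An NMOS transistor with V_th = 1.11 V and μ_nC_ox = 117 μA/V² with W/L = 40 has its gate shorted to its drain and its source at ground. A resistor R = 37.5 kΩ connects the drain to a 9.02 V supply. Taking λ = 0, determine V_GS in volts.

V_GS = 1.40 V

With gate tied to drain, V_GS = V_DS ≥ V_GS − V_th, so the device is in saturation.
k_n = μ_nC_ox · (W/L) = 4.68 mA/V².
KCL at the drain: ½ k_n (V_GS − V_th)² = (V_DD − V_GS)/R.
Let x = V_GS − 1.11. Then 87.8 x² + x − 7.91 = 0, giving x = 0.295 V (positive root), so V_GS = 1.4 V.
I_D = (V_DD − V_GS)/R = (9.02 − 1.4) / 37.5 = 0.203 mA.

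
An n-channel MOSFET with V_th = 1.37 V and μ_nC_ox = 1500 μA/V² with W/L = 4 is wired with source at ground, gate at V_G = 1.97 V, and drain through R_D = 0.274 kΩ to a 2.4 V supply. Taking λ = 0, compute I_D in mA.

I_D = 1.08 mA

V_GS = V_G = 1.97 V, so V_ov = 1.97 − 1.37 = 0.6 V.
k_n = μ_nC_ox · (W/L) = 6 mA/V².
Assume saturation: I_D = ½ k_n V_ov² = 0.5 × 6 × 0.6² = 1.08 mA, giving V_DS = V_DD − I_D R_D = 2.4 − 1.08 × 0.274 = 2.1 V.
V_DS = 2.1 V ≥ V_ov = 0.6 V, confirming saturation.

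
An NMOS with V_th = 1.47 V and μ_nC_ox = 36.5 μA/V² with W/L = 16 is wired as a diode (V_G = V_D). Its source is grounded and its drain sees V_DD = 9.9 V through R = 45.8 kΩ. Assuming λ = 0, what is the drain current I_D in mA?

I_D = 0.168 mA

With gate tied to drain, V_GS = V_DS ≥ V_GS − V_th, so the device is in saturation.
k_n = μ_nC_ox · (W/L) = 0.584 mA/V².
KCL at the drain: ½ k_n (V_GS − V_th)² = (V_DD − V_GS)/R.
Let x = V_GS − 1.47. Then 13.4 x² + x − 8.43 = 0, giving x = 0.757 V (positive root), so V_GS = 2.23 V.
I_D = (V_DD − V_GS)/R = (9.9 − 2.23) / 45.8 = 0.168 mA.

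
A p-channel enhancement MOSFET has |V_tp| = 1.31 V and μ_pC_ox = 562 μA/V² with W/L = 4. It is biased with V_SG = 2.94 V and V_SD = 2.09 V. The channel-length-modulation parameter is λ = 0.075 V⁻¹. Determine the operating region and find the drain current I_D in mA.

k_p = μ_pC_ox · (W/L) = 2.248 mA/V².
V_ov = V_SG − |V_tp| = 2.94 − 1.31 = 1.63 V.
Since V_SD = 2.09 V ≥ V_ov = 1.63 V, the device is in saturation.
I_D = ½ k_p V_ov² (1 + λ V_SD) = 0.5 × 2.248 × 1.63² × (1 + 0.075 × 2.09) = 3.45 mA.

Saturation; I_D = 3.45 mA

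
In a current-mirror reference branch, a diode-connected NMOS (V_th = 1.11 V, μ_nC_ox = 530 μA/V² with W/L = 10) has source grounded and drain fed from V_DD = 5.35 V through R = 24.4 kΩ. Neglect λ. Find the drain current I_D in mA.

With gate tied to drain, V_GS = V_DS ≥ V_GS − V_th, so the device is in saturation.
k_n = μ_nC_ox · (W/L) = 5.3 mA/V².
KCL at the drain: ½ k_n (V_GS − V_th)² = (V_DD − V_GS)/R.
Let x = V_GS − 1.11. Then 64.7 x² + x − 4.24 = 0, giving x = 0.248 V (positive root), so V_GS = 1.36 V.
I_D = (V_DD − V_GS)/R = (5.35 − 1.36) / 24.4 = 0.164 mA.

I_D = 0.164 mA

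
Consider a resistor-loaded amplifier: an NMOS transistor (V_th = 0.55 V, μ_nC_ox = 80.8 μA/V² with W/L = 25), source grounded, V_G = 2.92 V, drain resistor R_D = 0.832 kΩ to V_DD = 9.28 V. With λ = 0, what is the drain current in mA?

I_D = 5.67 mA

V_GS = V_G = 2.92 V, so V_ov = 2.92 − 0.55 = 2.37 V.
k_n = μ_nC_ox · (W/L) = 2.02 mA/V².
Assume saturation: I_D = ½ k_n V_ov² = 0.5 × 2.02 × 2.37² = 5.67 mA, giving V_DS = V_DD − I_D R_D = 9.28 − 5.67 × 0.832 = 4.56 V.
V_DS = 4.56 V ≥ V_ov = 2.37 V, confirming saturation.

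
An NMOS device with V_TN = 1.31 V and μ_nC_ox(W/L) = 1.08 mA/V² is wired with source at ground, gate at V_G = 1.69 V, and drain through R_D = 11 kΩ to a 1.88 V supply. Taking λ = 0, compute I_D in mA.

V_GS = V_G = 1.69 V, so V_ov = 1.69 − 1.31 = 0.38 V.
Assume saturation: I_D = ½ k_n V_ov² = 0.5 × 1.08 × 0.38² = 0.078 mA, giving V_DS = V_DD − I_D R_D = 1.88 − 0.078 × 11 = 1.02 V.
V_DS = 1.02 V ≥ V_ov = 0.38 V, confirming saturation.

I_D = 0.0780 mA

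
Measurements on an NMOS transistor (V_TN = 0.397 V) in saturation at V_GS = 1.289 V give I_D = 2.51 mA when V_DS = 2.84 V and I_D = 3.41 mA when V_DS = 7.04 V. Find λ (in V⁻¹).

λ = 0.113 V⁻¹

With V_GS fixed, I_D ∝ (1 + λ V_DS) in saturation, so I_D2/I_D1 = (1 + λ V_DS2)/(1 + λ V_DS1).
3.41/2.51 = 1.359 = (1 + 7.04 λ)/(1 + 2.84 λ).
Solving: λ (I_D1 V_DS2 − I_D2 V_DS1) = I_D2 − I_D1, so λ = (3.41 − 2.51) / (2.51 × 7.04 − 3.41 × 2.84) = 0.9 / 7.99 = 0.113 V⁻¹.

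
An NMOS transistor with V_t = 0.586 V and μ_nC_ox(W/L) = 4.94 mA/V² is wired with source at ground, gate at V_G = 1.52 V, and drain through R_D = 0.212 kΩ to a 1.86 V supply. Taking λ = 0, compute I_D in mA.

I_D = 2.15 mA

V_GS = V_G = 1.52 V, so V_ov = 1.52 − 0.586 = 0.934 V.
Assume saturation: I_D = ½ k_n V_ov² = 0.5 × 4.94 × 0.934² = 2.15 mA, giving V_DS = V_DD − I_D R_D = 1.86 − 2.15 × 0.212 = 1.4 V.
V_DS = 1.4 V ≥ V_ov = 0.934 V, confirming saturation.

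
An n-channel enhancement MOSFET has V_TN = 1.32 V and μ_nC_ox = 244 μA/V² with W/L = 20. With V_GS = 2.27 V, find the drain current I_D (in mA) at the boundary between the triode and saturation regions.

At the boundary V_DS = V_ov = V_GS − V_TN = 2.27 − 1.32 = 0.95 V.
k_n = μ_nC_ox · (W/L) = 4.88 mA/V².
I_D = ½ k_n V_ov² = 0.5 × 4.88 × 0.95² = 2.2 mA.

I_D = 2.20 mA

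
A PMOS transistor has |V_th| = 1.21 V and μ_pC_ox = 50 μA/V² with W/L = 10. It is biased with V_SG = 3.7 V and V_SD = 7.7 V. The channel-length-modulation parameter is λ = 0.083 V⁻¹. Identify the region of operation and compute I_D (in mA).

k_p = μ_pC_ox · (W/L) = 0.5 mA/V².
V_ov = V_SG − |V_th| = 3.7 − 1.21 = 2.49 V.
Since V_SD = 7.7 V ≥ V_ov = 2.49 V, the device is in saturation.
I_D = ½ k_p V_ov² (1 + λ V_SD) = 0.5 × 0.5 × 2.49² × (1 + 0.083 × 7.7) = 2.54 mA.

Saturation; I_D = 2.54 mA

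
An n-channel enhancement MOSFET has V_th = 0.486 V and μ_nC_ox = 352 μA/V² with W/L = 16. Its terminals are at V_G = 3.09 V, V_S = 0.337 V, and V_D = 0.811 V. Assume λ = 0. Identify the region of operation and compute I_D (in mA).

Triode; I_D = 5.42 mA

V_GS = V_G − V_S = 3.09 − 0.337 = 2.75 V; V_DS = V_D − V_S = 0.811 − 0.337 = 0.474 V.
k_n = μ_nC_ox · (W/L) = 5.632 mA/V².
V_ov = V_GS − V_th = 2.75 − 0.486 = 2.27 V.
Since V_DS = 0.474 V < V_ov = 2.27 V, the device is in the triode region.
I_D = k_n [V_ov · V_DS − ½ V_DS²] = 5.632 × [2.27 × 0.474 − 0.5 × 0.474²] = 5.42 mA.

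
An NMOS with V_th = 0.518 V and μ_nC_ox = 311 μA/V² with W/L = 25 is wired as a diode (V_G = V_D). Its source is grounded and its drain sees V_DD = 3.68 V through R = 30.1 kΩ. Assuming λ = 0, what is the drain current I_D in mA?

With gate tied to drain, V_GS = V_DS ≥ V_GS − V_th, so the device is in saturation.
k_n = μ_nC_ox · (W/L) = 7.775 mA/V².
KCL at the drain: ½ k_n (V_GS − V_th)² = (V_DD − V_GS)/R.
Let x = V_GS − 0.518. Then 117 x² + x − 3.162 = 0, giving x = 0.16 V (positive root), so V_GS = 0.678 V.
I_D = (V_DD − V_GS)/R = (3.68 − 0.678) / 30.1 = 0.0997 mA.

I_D = 0.0997 mA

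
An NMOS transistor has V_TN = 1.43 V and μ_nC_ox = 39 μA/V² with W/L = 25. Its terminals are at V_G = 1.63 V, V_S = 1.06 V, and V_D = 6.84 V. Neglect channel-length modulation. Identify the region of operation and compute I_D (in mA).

V_GS = V_G − V_S = 1.63 − 1.06 = 0.57 V; V_DS = V_D − V_S = 6.84 − 1.06 = 5.78 V.
V_GS = 0.57 V < V_TN = 1.43 V, so the transistor is in cutoff.

Cutoff; I_D = 0 mA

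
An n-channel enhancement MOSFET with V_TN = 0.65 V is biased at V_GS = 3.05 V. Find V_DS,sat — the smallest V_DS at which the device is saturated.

The boundary between triode and saturation is V_DS = V_GS − V_TN = V_ov.
V_ov = 3.05 − 0.65 = 2.4 V.

V_DS,sat = 2.40 V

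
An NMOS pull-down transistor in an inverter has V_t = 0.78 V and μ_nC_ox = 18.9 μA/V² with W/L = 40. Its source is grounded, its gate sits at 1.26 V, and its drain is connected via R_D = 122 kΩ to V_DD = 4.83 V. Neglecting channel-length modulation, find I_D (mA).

V_GS = V_G = 1.26 V, so V_ov = 1.26 − 0.78 = 0.48 V.
k_n = μ_nC_ox · (W/L) = 0.756 mA/V².
Assume saturation: I_D = ½ k_n V_ov² = 0.5 × 0.756 × 0.48² = 0.0871 mA, giving V_DS = V_DD − I_D R_D = 4.83 − 0.0871 × 122 = -5.8 V.
But -5.8 V < V_ov = 0.48 V, so the device is actually in triode.
In triode I_D = k_n[V_ov V_DS − ½ V_DS²] and I_D = (V_DD − V_DS)/R_D. Equating: 46.1 V_DS² − 45.27 V_DS + 4.83 = 0, giving V_DS = 0.122 V (the root below V_ov).
I_D = (4.83 − 0.122) / 122 = 0.0386 mA.

I_D = 0.0386 mA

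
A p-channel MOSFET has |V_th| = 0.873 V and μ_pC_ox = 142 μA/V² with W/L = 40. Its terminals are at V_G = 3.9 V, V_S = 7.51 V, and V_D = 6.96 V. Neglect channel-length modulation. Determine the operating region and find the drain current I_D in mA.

Triode; I_D = 7.69 mA

V_SG = V_S − V_G = 7.51 − 3.9 = 3.61 V; V_SD = V_S − V_D = 7.51 − 6.96 = 0.55 V.
k_p = μ_pC_ox · (W/L) = 5.68 mA/V².
V_ov = V_SG − |V_th| = 3.61 − 0.873 = 2.74 V.
Since V_SD = 0.55 V < V_ov = 2.74 V, the device is in the triode region.
I_D = k_p [V_ov · V_SD − ½ V_SD²] = 5.68 × [2.74 × 0.55 − 0.5 × 0.55²] = 7.69 mA.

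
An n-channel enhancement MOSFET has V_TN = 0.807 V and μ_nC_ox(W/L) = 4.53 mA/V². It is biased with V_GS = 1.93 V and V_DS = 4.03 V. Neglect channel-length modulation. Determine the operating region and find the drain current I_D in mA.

V_ov = V_GS − V_TN = 1.93 − 0.807 = 1.12 V.
Since V_DS = 4.03 V ≥ V_ov = 1.12 V, the device is in saturation.
I_D = ½ k_n V_ov² = 0.5 × 4.53 × 1.12² = 2.86 mA.

Saturation; I_D = 2.86 mA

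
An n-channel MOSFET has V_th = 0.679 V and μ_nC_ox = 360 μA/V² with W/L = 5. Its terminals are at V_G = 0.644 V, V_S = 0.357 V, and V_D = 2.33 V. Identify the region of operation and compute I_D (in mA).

Cutoff; I_D = 0 mA

V_GS = V_G − V_S = 0.644 − 0.357 = 0.287 V; V_DS = V_D − V_S = 2.33 − 0.357 = 1.97 V.
V_GS = 0.287 V < V_th = 0.679 V, so the transistor is in cutoff.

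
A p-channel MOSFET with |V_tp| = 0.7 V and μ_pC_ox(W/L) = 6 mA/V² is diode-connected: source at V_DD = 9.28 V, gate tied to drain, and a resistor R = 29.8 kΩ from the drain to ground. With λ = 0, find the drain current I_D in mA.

With gate tied to drain, V_SG = V_SD ≥ V_SG − |V_tp|, so the device is in saturation.
KCL at the drain: ½ k_p (V_SG − |V_tp|)² = (V_DD − V_SG)/R.
Let x = V_SG − 0.7. Then 89.4 x² + x − 8.58 = 0, giving x = 0.304 V (positive root), so V_SG = 1 V.
I_D = (V_DD − V_SG)/R = (9.28 − 1) / 29.8 = 0.278 mA.

I_D = 0.278 mA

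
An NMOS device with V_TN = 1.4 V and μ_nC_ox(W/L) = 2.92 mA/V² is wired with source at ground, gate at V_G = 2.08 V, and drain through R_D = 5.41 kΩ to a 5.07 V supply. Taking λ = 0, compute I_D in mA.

V_GS = V_G = 2.08 V, so V_ov = 2.08 − 1.4 = 0.68 V.
Assume saturation: I_D = ½ k_n V_ov² = 0.5 × 2.92 × 0.68² = 0.675 mA, giving V_DS = V_DD − I_D R_D = 5.07 − 0.675 × 5.41 = 1.42 V.
V_DS = 1.42 V ≥ V_ov = 0.68 V, confirming saturation.

I_D = 0.675 mA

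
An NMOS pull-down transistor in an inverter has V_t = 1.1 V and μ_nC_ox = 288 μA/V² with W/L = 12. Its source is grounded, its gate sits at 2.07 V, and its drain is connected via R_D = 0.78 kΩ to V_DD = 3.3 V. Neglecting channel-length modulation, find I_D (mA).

V_GS = V_G = 2.07 V, so V_ov = 2.07 − 1.1 = 0.97 V.
k_n = μ_nC_ox · (W/L) = 3.456 mA/V².
Assume saturation: I_D = ½ k_n V_ov² = 0.5 × 3.456 × 0.97² = 1.63 mA, giving V_DS = V_DD − I_D R_D = 3.3 − 1.63 × 0.78 = 2.03 V.
V_DS = 2.03 V ≥ V_ov = 0.97 V, confirming saturation.

I_D = 1.63 mA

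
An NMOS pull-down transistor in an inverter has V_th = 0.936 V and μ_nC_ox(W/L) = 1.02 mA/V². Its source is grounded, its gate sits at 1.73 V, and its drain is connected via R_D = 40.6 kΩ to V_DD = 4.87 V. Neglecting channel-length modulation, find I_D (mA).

I_D = 0.116 mA

V_GS = V_G = 1.73 V, so V_ov = 1.73 − 0.936 = 0.794 V.
Assume saturation: I_D = ½ k_n V_ov² = 0.5 × 1.02 × 0.794² = 0.322 mA, giving V_DS = V_DD − I_D R_D = 4.87 − 0.322 × 40.6 = -8.18 V.
But -8.18 V < V_ov = 0.794 V, so the device is actually in triode.
In triode I_D = k_n[V_ov V_DS − ½ V_DS²] and I_D = (V_DD − V_DS)/R_D. Equating: 20.7 V_DS² − 33.88 V_DS + 4.87 = 0, giving V_DS = 0.159 V (the root below V_ov).
I_D = (4.87 − 0.159) / 40.6 = 0.116 mA.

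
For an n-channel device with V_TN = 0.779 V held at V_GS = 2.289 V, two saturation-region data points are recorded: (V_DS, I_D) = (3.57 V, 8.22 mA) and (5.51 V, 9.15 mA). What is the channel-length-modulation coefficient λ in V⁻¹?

With V_GS fixed, I_D ∝ (1 + λ V_DS) in saturation, so I_D2/I_D1 = (1 + λ V_DS2)/(1 + λ V_DS1).
9.15/8.22 = 1.113 = (1 + 5.51 λ)/(1 + 3.57 λ).
Solving: λ (I_D1 V_DS2 − I_D2 V_DS1) = I_D2 − I_D1, so λ = (9.15 − 8.22) / (8.22 × 5.51 − 9.15 × 3.57) = 0.93 / 12.6 = 0.0737 V⁻¹.

λ = 0.0737 V⁻¹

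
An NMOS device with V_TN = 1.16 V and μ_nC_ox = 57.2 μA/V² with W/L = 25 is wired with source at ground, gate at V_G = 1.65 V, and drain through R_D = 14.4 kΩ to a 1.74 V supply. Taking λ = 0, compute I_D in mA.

V_GS = V_G = 1.65 V, so V_ov = 1.65 − 1.16 = 0.49 V.
k_n = μ_nC_ox · (W/L) = 1.43 mA/V².
Assume saturation: I_D = ½ k_n V_ov² = 0.5 × 1.43 × 0.49² = 0.172 mA, giving V_DS = V_DD − I_D R_D = 1.74 − 0.172 × 14.4 = -0.732 V.
But -0.732 V < V_ov = 0.49 V, so the device is actually in triode.
In triode I_D = k_n[V_ov V_DS − ½ V_DS²] and I_D = (V_DD − V_DS)/R_D. Equating: 10.3 V_DS² − 11.09 V_DS + 1.74 = 0, giving V_DS = 0.191 V (the root below V_ov).
I_D = (1.74 − 0.191) / 14.4 = 0.108 mA.

I_D = 0.108 mA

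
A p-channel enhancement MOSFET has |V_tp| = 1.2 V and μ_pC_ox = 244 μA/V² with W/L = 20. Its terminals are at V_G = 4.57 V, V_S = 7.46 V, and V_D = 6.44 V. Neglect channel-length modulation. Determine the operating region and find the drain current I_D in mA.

V_SG = V_S − V_G = 7.46 − 4.57 = 2.89 V; V_SD = V_S − V_D = 7.46 − 6.44 = 1.02 V.
k_p = μ_pC_ox · (W/L) = 4.88 mA/V².
V_ov = V_SG − |V_tp| = 2.89 − 1.2 = 1.69 V.
Since V_SD = 1.02 V < V_ov = 1.69 V, the device is in the triode region.
I_D = k_p [V_ov · V_SD − ½ V_SD²] = 4.88 × [1.69 × 1.02 − 0.5 × 1.02²] = 5.87 mA.

Triode; I_D = 5.87 mA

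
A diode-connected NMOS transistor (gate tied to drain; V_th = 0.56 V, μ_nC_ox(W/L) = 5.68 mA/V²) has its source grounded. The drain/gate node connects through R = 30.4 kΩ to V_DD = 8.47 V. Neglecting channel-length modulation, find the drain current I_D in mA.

With gate tied to drain, V_GS = V_DS ≥ V_GS − V_th, so the device is in saturation.
KCL at the drain: ½ k_n (V_GS − V_th)² = (V_DD − V_GS)/R.
Let x = V_GS − 0.56. Then 86.3 x² + x − 7.91 = 0, giving x = 0.297 V (positive root), so V_GS = 0.857 V.
I_D = (V_DD − V_GS)/R = (8.47 − 0.857) / 30.4 = 0.25 mA.

I_D = 0.250 mA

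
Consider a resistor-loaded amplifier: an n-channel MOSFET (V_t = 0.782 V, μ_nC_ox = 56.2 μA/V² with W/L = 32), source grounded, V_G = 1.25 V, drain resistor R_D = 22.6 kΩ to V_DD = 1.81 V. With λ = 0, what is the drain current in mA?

I_D = 0.0756 mA

V_GS = V_G = 1.25 V, so V_ov = 1.25 − 0.782 = 0.468 V.
k_n = μ_nC_ox · (W/L) = 1.798 mA/V².
Assume saturation: I_D = ½ k_n V_ov² = 0.5 × 1.798 × 0.468² = 0.197 mA, giving V_DS = V_DD − I_D R_D = 1.81 − 0.197 × 22.6 = -2.64 V.
But -2.64 V < V_ov = 0.468 V, so the device is actually in triode.
In triode I_D = k_n[V_ov V_DS − ½ V_DS²] and I_D = (V_DD − V_DS)/R_D. Equating: 20.3 V_DS² − 20.02 V_DS + 1.81 = 0, giving V_DS = 0.101 V (the root below V_ov).
I_D = (1.81 − 0.101) / 22.6 = 0.0756 mA.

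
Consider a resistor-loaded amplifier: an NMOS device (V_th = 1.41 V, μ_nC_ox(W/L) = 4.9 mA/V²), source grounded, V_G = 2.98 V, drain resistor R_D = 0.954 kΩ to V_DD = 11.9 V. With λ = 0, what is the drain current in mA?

I_D = 6.04 mA

V_GS = V_G = 2.98 V, so V_ov = 2.98 − 1.41 = 1.57 V.
Assume saturation: I_D = ½ k_n V_ov² = 0.5 × 4.9 × 1.57² = 6.04 mA, giving V_DS = V_DD − I_D R_D = 11.9 − 6.04 × 0.954 = 6.14 V.
V_DS = 6.14 V ≥ V_ov = 1.57 V, confirming saturation.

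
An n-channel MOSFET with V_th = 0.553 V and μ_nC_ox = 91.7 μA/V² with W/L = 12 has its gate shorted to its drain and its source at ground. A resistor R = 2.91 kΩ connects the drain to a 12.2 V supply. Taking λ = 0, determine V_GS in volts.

V_GS = 2.96 V

With gate tied to drain, V_GS = V_DS ≥ V_GS − V_th, so the device is in saturation.
k_n = μ_nC_ox · (W/L) = 1.1 mA/V².
KCL at the drain: ½ k_n (V_GS − V_th)² = (V_DD − V_GS)/R.
Let x = V_GS − 0.553. Then 1.6 x² + x − 11.65 = 0, giving x = 2.4 V (positive root), so V_GS = 2.96 V.
I_D = (V_DD − V_GS)/R = (12.2 − 2.96) / 2.91 = 3.18 mA.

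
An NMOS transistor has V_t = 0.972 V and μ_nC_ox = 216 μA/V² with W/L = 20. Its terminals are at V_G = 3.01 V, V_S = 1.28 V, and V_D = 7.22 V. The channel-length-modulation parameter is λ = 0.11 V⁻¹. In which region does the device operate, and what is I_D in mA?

V_GS = V_G − V_S = 3.01 − 1.28 = 1.73 V; V_DS = V_D − V_S = 7.22 − 1.28 = 5.94 V.
k_n = μ_nC_ox · (W/L) = 4.32 mA/V².
V_ov = V_GS − V_t = 1.73 − 0.972 = 0.758 V.
Since V_DS = 5.94 V ≥ V_ov = 0.758 V, the device is in saturation.
I_D = ½ k_n V_ov² (1 + λ V_DS) = 0.5 × 4.32 × 0.758² × (1 + 0.11 × 5.94) = 2.05 mA.

Saturation; I_D = 2.05 mA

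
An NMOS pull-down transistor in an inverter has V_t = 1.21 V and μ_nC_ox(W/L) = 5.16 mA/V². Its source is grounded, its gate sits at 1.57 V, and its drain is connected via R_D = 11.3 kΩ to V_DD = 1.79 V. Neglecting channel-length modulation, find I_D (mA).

I_D = 0.150 mA

V_GS = V_G = 1.57 V, so V_ov = 1.57 − 1.21 = 0.36 V.
Assume saturation: I_D = ½ k_n V_ov² = 0.5 × 5.16 × 0.36² = 0.334 mA, giving V_DS = V_DD − I_D R_D = 1.79 − 0.334 × 11.3 = -1.99 V.
But -1.99 V < V_ov = 0.36 V, so the device is actually in triode.
In triode I_D = k_n[V_ov V_DS − ½ V_DS²] and I_D = (V_DD − V_DS)/R_D. Equating: 29.2 V_DS² − 21.99 V_DS + 1.79 = 0, giving V_DS = 0.0928 V (the root below V_ov).
I_D = (1.79 − 0.0928) / 11.3 = 0.15 mA.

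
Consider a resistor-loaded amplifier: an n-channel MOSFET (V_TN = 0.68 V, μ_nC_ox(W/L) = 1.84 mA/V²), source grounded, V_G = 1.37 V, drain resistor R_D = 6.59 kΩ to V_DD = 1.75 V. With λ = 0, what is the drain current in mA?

V_GS = V_G = 1.37 V, so V_ov = 1.37 − 0.68 = 0.69 V.
Assume saturation: I_D = ½ k_n V_ov² = 0.5 × 1.84 × 0.69² = 0.438 mA, giving V_DS = V_DD − I_D R_D = 1.75 − 0.438 × 6.59 = -1.14 V.
But -1.14 V < V_ov = 0.69 V, so the device is actually in triode.
In triode I_D = k_n[V_ov V_DS − ½ V_DS²] and I_D = (V_DD − V_DS)/R_D. Equating: 6.06 V_DS² − 9.367 V_DS + 1.75 = 0, giving V_DS = 0.217 V (the root below V_ov).
I_D = (1.75 − 0.217) / 6.59 = 0.233 mA.

I_D = 0.233 mA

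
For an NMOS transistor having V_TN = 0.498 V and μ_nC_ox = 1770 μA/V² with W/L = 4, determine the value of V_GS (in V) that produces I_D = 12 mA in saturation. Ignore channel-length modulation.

V_GS = 2.34 V

k_n = μ_nC_ox · (W/L) = 7.08 mA/V².
In saturation I_D = ½ k_n (V_GS − V_TN)², so V_GS − V_TN = √(2 I_D / k_n) = √(2 × 12 / 7.08) = 1.84 V.
V_GS = 0.498 + 1.84 = 2.34 V.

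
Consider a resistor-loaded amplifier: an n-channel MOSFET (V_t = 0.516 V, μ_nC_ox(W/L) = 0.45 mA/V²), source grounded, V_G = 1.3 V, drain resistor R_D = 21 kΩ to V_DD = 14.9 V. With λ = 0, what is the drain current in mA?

I_D = 0.138 mA

V_GS = V_G = 1.3 V, so V_ov = 1.3 − 0.516 = 0.784 V.
Assume saturation: I_D = ½ k_n V_ov² = 0.5 × 0.45 × 0.784² = 0.138 mA, giving V_DS = V_DD − I_D R_D = 14.9 − 0.138 × 21 = 12 V.
V_DS = 12 V ≥ V_ov = 0.784 V, confirming saturation.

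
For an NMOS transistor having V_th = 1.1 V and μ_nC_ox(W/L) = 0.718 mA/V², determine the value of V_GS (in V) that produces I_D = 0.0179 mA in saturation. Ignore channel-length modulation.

V_GS = 1.32 V

In saturation I_D = ½ k_n (V_GS − V_th)², so V_GS − V_th = √(2 I_D / k_n) = √(2 × 0.0179 / 0.718) = 0.223 V.
V_GS = 1.1 + 0.223 = 1.32 V.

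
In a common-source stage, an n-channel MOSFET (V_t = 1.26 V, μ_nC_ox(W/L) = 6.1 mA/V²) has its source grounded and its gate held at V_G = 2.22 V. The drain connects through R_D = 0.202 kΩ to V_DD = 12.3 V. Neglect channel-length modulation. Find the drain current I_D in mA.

V_GS = V_G = 2.22 V, so V_ov = 2.22 − 1.26 = 0.96 V.
Assume saturation: I_D = ½ k_n V_ov² = 0.5 × 6.1 × 0.96² = 2.81 mA, giving V_DS = V_DD − I_D R_D = 12.3 − 2.81 × 0.202 = 11.7 V.
V_DS = 11.7 V ≥ V_ov = 0.96 V, confirming saturation.

I_D = 2.81 mA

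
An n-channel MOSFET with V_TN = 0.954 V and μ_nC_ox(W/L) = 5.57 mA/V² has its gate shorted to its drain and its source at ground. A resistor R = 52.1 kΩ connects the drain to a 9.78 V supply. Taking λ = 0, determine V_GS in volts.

With gate tied to drain, V_GS = V_DS ≥ V_GS − V_TN, so the device is in saturation.
KCL at the drain: ½ k_n (V_GS − V_TN)² = (V_DD − V_GS)/R.
Let x = V_GS − 0.954. Then 145 x² + x − 8.826 = 0, giving x = 0.243 V (positive root), so V_GS = 1.2 V.
I_D = (V_DD − V_GS)/R = (9.78 − 1.2) / 52.1 = 0.165 mA.

V_GS = 1.20 V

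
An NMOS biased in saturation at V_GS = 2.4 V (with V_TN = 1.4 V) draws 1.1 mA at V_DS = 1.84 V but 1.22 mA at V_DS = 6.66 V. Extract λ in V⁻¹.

With V_GS fixed, I_D ∝ (1 + λ V_DS) in saturation, so I_D2/I_D1 = (1 + λ V_DS2)/(1 + λ V_DS1).
1.22/1.1 = 1.109 = (1 + 6.66 λ)/(1 + 1.84 λ).
Solving: λ (I_D1 V_DS2 − I_D2 V_DS1) = I_D2 − I_D1, so λ = (1.22 − 1.1) / (1.1 × 6.66 − 1.22 × 1.84) = 0.12 / 5.08 = 0.0236 V⁻¹.

λ = 0.0236 V⁻¹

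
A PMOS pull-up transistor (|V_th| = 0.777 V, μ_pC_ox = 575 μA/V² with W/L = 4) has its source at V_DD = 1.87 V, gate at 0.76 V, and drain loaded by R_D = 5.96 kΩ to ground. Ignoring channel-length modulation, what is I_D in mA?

I_D = 0.128 mA

V_SG = V_DD − V_G = 1.87 − 0.76 = 1.11 V, so V_ov = 1.11 − 0.777 = 0.333 V.
k_p = μ_pC_ox · (W/L) = 2.3 mA/V².
Assume saturation: I_D = ½ k_p V_ov² = 0.5 × 2.3 × 0.333² = 0.128 mA, giving V_SD = V_DD − I_D R_D = 1.87 − 0.128 × 5.96 = 1.11 V.
V_SD = 1.11 V ≥ V_ov = 0.333 V, confirming saturation.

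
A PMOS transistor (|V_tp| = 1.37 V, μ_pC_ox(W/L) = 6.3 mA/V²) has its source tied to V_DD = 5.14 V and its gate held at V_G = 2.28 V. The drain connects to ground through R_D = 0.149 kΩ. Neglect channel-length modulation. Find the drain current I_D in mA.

V_SG = V_DD − V_G = 5.14 − 2.28 = 2.86 V, so V_ov = 2.86 − 1.37 = 1.49 V.
Assume saturation: I_D = ½ k_p V_ov² = 0.5 × 6.3 × 1.49² = 6.99 mA, giving V_SD = V_DD − I_D R_D = 5.14 − 6.99 × 0.149 = 4.1 V.
V_SD = 4.1 V ≥ V_ov = 1.49 V, confirming saturation.

I_D = 6.99 mA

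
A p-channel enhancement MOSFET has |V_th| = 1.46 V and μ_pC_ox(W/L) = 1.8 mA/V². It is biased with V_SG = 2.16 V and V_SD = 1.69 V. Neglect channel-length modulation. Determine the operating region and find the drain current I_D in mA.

Saturation; I_D = 0.441 mA

V_ov = V_SG − |V_th| = 2.16 − 1.46 = 0.7 V.
Since V_SD = 1.69 V ≥ V_ov = 0.7 V, the device is in saturation.
I_D = ½ k_p V_ov² = 0.5 × 1.8 × 0.7² = 0.441 mA.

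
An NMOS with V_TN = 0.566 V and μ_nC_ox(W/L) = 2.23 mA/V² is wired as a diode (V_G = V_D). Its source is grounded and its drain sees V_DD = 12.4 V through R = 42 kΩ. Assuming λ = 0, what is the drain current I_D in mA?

I_D = 0.270 mA

With gate tied to drain, V_GS = V_DS ≥ V_GS − V_TN, so the device is in saturation.
KCL at the drain: ½ k_n (V_GS − V_TN)² = (V_DD − V_GS)/R.
Let x = V_GS − 0.566. Then 46.8 x² + x − 11.83 = 0, giving x = 0.492 V (positive root), so V_GS = 1.06 V.
I_D = (V_DD − V_GS)/R = (12.4 − 1.06) / 42 = 0.27 mA.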